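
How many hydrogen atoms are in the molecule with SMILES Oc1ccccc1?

6

Hydrogens are implicit in SMILES; fill each atom to its normal valence:
  5 × C (aromatic): 1 H each → 5
  1 × C (aromatic): no H
  1 × O: 1 H
  Total hydrogens = 6.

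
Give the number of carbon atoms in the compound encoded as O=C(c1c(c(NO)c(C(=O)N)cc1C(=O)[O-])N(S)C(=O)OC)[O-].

The symbol for carbon appears 11 times in the SMILES. Lowercase c denotes aromatic carbon and counts toward C.

11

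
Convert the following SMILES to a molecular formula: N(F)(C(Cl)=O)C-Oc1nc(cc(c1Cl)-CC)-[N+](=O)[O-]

Heavy atoms from the SMILES: 9 C, 2 Cl, 1 F, 3 N, 4 O.
Implicit hydrogens by atom environment:
  4 × C (aromatic): no H
  3 × O: no H
  2 × C: 2 H each → 4
  2 × Cl: no H
  1 × C: 3 H
  1 × C (aromatic): 1 H
  1 × C: no H
  1 × F: no H
  1 × N (aromatic): no H
  1 × N (charge +1): no H
  1 × N: no H
  1 × O (charge -1): no H
  Total hydrogens = 8.
Molecular formula: C9H8Cl2FN3O4

C9H8Cl2FN3O4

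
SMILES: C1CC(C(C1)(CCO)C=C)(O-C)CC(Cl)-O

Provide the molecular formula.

C12H21ClO3

Heavy atoms from the SMILES: 12 C, 1 Cl, 3 O.
Implicit hydrogens by atom environment:
  7 × C: 2 H each → 14
  2 × C: 1 H each → 2
  2 × C: no H
  2 × O: 1 H each → 2
  1 × C: 3 H
  1 × Cl: no H
  1 × O: no H
  Total hydrogens = 21.
Molecular formula: C12H21ClO3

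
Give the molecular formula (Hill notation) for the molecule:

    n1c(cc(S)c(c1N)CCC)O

Heavy atoms from the SMILES: 8 C, 2 N, 1 O, 1 S.
Implicit hydrogens by atom environment:
  4 × C (aromatic): no H
  2 × C: 2 H each → 4
  1 × C: 3 H
  1 × C (aromatic): 1 H
  1 × N: 2 H
  1 × N (aromatic): no H
  1 × O: 1 H
  1 × S: 1 H
  Total hydrogens = 12.
Molecular formula: C8H12N2OS

C8H12N2OS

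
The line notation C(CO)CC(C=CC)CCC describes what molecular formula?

Heavy atoms from the SMILES: 10 C, 1 O.
Implicit hydrogens by atom environment:
  5 × C: 2 H each → 10
  3 × C: 1 H each → 3
  2 × C: 3 H each → 6
  1 × O: 1 H
  Total hydrogens = 20.
Molecular formula: C10H20O

C10H20O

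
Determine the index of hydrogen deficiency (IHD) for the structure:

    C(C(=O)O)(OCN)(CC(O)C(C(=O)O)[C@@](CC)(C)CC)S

2

Molecular formula from the SMILES: C13H25NO6S.
DoU = (2C + 2 + N − H − X)/2 = (2·13 + 2 + 1 − 25 − 0)/2 = 4/2 = 2.
(Structurally: 0 ring(s) + 2 π bond(s) = 2.)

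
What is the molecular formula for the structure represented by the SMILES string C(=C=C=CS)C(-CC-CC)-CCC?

Heavy atoms from the SMILES: 12 C, 1 S.
Implicit hydrogens by atom environment:
  5 × C: 2 H each → 10
  3 × C: 1 H each → 3
  2 × C: 3 H each → 6
  2 × C: no H
  1 × S: 1 H
  Total hydrogens = 20.
Molecular formula: C12H20S

C12H20S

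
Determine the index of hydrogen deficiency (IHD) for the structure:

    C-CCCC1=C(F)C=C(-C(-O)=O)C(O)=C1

5

Molecular formula from the SMILES: C11H13FO3.
DoU = (2C + 2 + N − H − X)/2 = (2·11 + 2 + 0 − 13 − 1)/2 = 10/2 = 5.
(Structurally: 1 ring(s) + 4 π bond(s) = 5.)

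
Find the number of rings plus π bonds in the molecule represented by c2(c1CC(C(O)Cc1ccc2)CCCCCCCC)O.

5

Molecular formula from the SMILES: C18H28O2.
DoU = (2C + 2 + N − H − X)/2 = (2·18 + 2 + 0 − 28 − 0)/2 = 10/2 = 5.
(Structurally: 2 ring(s) + 3 π bond(s) = 5.)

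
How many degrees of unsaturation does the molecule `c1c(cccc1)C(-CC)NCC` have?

4

Molecular formula from the SMILES: C11H17N.
DoU = (2C + 2 + N − H − X)/2 = (2·11 + 2 + 1 − 17 − 0)/2 = 8/2 = 4.
(Structurally: 1 ring(s) + 3 π bond(s) = 4.)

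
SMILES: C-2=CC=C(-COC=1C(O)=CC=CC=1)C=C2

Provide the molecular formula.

C13H12O2

Heavy atoms from the SMILES: 13 C, 2 O.
Implicit hydrogens by atom environment:
  9 × C (aromatic): 1 H each → 9
  3 × C (aromatic): no H
  1 × C: 2 H
  1 × O: 1 H
  1 × O: no H
  Total hydrogens = 12.
Molecular formula: C13H12O2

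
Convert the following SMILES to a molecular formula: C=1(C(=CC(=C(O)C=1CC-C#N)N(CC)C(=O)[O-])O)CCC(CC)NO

Heavy atoms from the SMILES: 17 C, 3 N, 5 O.
Implicit hydrogens by atom environment:
  6 × C: 2 H each → 12
  5 × C (aromatic): no H
  3 × O: 1 H each → 3
  2 × C: 3 H each → 6
  2 × C: no H
  2 × N: no H
  1 × C (aromatic): 1 H
  1 × C: 1 H
  1 × N: 1 H
  1 × O: no H
  1 × O (charge -1): no H
  Total hydrogens = 24.
Net charge -1.
Molecular formula: C17H24N3O5-

C17H24N3O5-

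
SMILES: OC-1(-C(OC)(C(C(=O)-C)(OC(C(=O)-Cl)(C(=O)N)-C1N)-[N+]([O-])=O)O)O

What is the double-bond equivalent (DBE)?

5

Molecular formula from the SMILES: C10H14ClN3O10.
DoU = (2C + 2 + N − H − X)/2 = (2·10 + 2 + 3 − 14 − 1)/2 = 10/2 = 5.
(Structurally: 1 ring(s) + 4 π bond(s) = 5.)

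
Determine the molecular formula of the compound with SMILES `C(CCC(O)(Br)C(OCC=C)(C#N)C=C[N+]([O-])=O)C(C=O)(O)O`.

Heavy atoms from the SMILES: 1 Br, 13 C, 2 N, 7 O.
Implicit hydrogens by atom environment:
  5 × C: 2 H each → 10
  4 × C: 1 H each → 4
  4 × C: no H
  3 × O: 1 H each → 3
  3 × O: no H
  1 × Br: no H
  1 × N (charge +1): no H
  1 × N: no H
  1 × O (charge -1): no H
  Total hydrogens = 17.
Molecular formula: C13H17BrN2O7

C13H17BrN2O7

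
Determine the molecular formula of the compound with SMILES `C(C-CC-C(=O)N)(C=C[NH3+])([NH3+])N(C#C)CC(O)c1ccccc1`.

[C17H26N4O2]2+

Heavy atoms from the SMILES: 17 C, 4 N, 2 O.
Implicit hydrogens by atom environment:
  5 × C (aromatic): 1 H each → 5
  4 × C: 2 H each → 8
  4 × C: 1 H each → 4
  3 × C: no H
  2 × N (charge +1): 3 H each → 6
  1 × C (aromatic): no H
  1 × N: 2 H
  1 × N: no H
  1 × O: 1 H
  1 × O: no H
  Total hydrogens = 26.
Net charge +2.
Molecular formula: [C17H26N4O2]2+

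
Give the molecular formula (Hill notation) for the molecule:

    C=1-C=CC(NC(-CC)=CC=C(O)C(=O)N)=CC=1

C13H16N2O2

Heavy atoms from the SMILES: 13 C, 2 N, 2 O.
Implicit hydrogens by atom environment:
  5 × C (aromatic): 1 H each → 5
  3 × C: no H
  2 × C: 1 H each → 2
  1 × C: 3 H
  1 × C: 2 H
  1 × C (aromatic): no H
  1 × N: 2 H
  1 × N: 1 H
  1 × O: 1 H
  1 × O: no H
  Total hydrogens = 16.
Molecular formula: C13H16N2O2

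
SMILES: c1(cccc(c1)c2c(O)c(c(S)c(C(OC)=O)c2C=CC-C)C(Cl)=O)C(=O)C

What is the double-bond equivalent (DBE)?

Molecular formula from the SMILES: C21H19ClO5S.
DoU = (2C + 2 + N − H − X)/2 = (2·21 + 2 + 0 − 19 − 1)/2 = 24/2 = 12.
(Structurally: 2 ring(s) + 10 π bond(s) = 12.)

12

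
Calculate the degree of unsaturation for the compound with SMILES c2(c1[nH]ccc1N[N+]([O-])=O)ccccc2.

Molecular formula from the SMILES: C10H9N3O2.
DoU = (2C + 2 + N − H − X)/2 = (2·10 + 2 + 3 − 9 − 0)/2 = 16/2 = 8.
(Structurally: 2 ring(s) + 6 π bond(s) = 8.)

8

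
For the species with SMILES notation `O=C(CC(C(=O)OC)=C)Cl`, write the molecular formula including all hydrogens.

C6H7ClO3

Heavy atoms from the SMILES: 6 C, 1 Cl, 3 O.
Implicit hydrogens by atom environment:
  3 × C: no H
  3 × O: no H
  2 × C: 2 H each → 4
  1 × C: 3 H
  1 × Cl: no H
  Total hydrogens = 7.
Molecular formula: C6H7ClO3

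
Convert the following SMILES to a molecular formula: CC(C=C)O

Heavy atoms from the SMILES: 4 C, 1 O.
Implicit hydrogens by atom environment:
  2 × C: 1 H each → 2
  1 × C: 3 H
  1 × C: 2 H
  1 × O: 1 H
  Total hydrogens = 8.
Molecular formula: C4H8O

C4H8O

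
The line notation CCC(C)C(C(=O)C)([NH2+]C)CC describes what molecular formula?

Heavy atoms from the SMILES: 10 C, 1 N, 1 O.
Implicit hydrogens by atom environment:
  5 × C: 3 H each → 15
  2 × C: 2 H each → 4
  2 × C: no H
  1 × C: 1 H
  1 × N (charge +1): 2 H
  1 × O: no H
  Total hydrogens = 22.
Net charge +1.
Molecular formula: C10H22NO+

C10H22NO+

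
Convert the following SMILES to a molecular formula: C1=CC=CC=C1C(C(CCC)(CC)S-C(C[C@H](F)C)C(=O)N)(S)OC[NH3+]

C19H32FN2O2S2+

Heavy atoms from the SMILES: 19 C, 1 F, 2 N, 2 O, 2 S.
Implicit hydrogens by atom environment:
  5 × C: 2 H each → 10
  5 × C (aromatic): 1 H each → 5
  3 × C: 3 H each → 9
  3 × C: no H
  2 × C: 1 H each → 2
  2 × O: no H
  1 × C (aromatic): no H
  1 × F: no H
  1 × N (charge +1): 3 H
  1 × N: 2 H
  1 × S: 1 H
  1 × S: no H
  Total hydrogens = 32.
Net charge +1.
Molecular formula: C19H32FN2O2S2+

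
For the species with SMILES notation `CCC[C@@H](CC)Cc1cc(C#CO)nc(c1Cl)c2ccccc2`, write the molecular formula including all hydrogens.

C20H22ClNO

Heavy atoms from the SMILES: 20 C, 1 Cl, 1 N, 1 O.
Implicit hydrogens by atom environment:
  6 × C (aromatic): 1 H each → 6
  5 × C (aromatic): no H
  4 × C: 2 H each → 8
  2 × C: 3 H each → 6
  2 × C: no H
  1 × C: 1 H
  1 × Cl: no H
  1 × N (aromatic): no H
  1 × O: 1 H
  Total hydrogens = 22.
Molecular formula: C20H22ClNO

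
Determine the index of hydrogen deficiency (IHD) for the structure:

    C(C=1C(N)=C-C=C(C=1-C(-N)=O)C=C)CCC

Molecular formula from the SMILES: C13H18N2O.
DoU = (2C + 2 + N − H − X)/2 = (2·13 + 2 + 2 − 18 − 0)/2 = 12/2 = 6.
(Structurally: 1 ring(s) + 5 π bond(s) = 6.)

6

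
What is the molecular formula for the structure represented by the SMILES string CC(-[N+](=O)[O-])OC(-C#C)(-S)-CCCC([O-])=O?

C9H12NO5S-

Heavy atoms from the SMILES: 9 C, 1 N, 5 O, 1 S.
Implicit hydrogens by atom environment:
  3 × C: 2 H each → 6
  3 × C: no H
  3 × O: no H
  2 × C: 1 H each → 2
  2 × O (charge -1): no H
  1 × C: 3 H
  1 × N (charge +1): no H
  1 × S: 1 H
  Total hydrogens = 12.
Net charge -1.
Molecular formula: C9H12NO5S-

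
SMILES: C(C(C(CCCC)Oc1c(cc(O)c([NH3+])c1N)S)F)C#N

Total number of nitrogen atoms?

3

The symbol for nitrogen appears 3 times in the SMILES.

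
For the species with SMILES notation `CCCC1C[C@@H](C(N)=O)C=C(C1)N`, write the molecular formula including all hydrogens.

C10H18N2O

Heavy atoms from the SMILES: 10 C, 2 N, 1 O.
Implicit hydrogens by atom environment:
  4 × C: 2 H each → 8
  3 × C: 1 H each → 3
  2 × C: no H
  2 × N: 2 H each → 4
  1 × C: 3 H
  1 × O: no H
  Total hydrogens = 18.
Molecular formula: C10H18N2O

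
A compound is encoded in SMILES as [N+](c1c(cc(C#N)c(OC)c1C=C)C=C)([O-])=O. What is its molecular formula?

C12H10N2O3

Heavy atoms from the SMILES: 12 C, 2 N, 3 O.
Implicit hydrogens by atom environment:
  5 × C (aromatic): no H
  2 × C: 2 H each → 4
  2 × C: 1 H each → 2
  2 × O: no H
  1 × C: 3 H
  1 × C (aromatic): 1 H
  1 × C: no H
  1 × N (charge +1): no H
  1 × N: no H
  1 × O (charge -1): no H
  Total hydrogens = 10.
Molecular formula: C12H10N2O3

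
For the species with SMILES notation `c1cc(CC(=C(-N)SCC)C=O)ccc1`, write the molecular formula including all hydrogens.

C12H15NOS

Heavy atoms from the SMILES: 12 C, 1 N, 1 O, 1 S.
Implicit hydrogens by atom environment:
  5 × C (aromatic): 1 H each → 5
  2 × C: 2 H each → 4
  2 × C: no H
  1 × C: 3 H
  1 × C: 1 H
  1 × C (aromatic): no H
  1 × N: 2 H
  1 × O: no H
  1 × S: no H
  Total hydrogens = 15.
Molecular formula: C12H15NOS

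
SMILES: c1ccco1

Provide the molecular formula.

C4H4O

Heavy atoms from the SMILES: 4 C, 1 O.
Implicit hydrogens by atom environment:
  4 × C (aromatic): 1 H each → 4
  1 × O (aromatic): no H
  Total hydrogens = 4.
Molecular formula: C4H4O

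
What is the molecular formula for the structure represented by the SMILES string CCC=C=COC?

C6H10O

Heavy atoms from the SMILES: 6 C, 1 O.
Implicit hydrogens by atom environment:
  2 × C: 3 H each → 6
  2 × C: 1 H each → 2
  1 × C: 2 H
  1 × C: no H
  1 × O: no H
  Total hydrogens = 10.
Molecular formula: C6H10O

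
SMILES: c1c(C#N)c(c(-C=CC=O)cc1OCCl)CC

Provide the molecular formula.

Heavy atoms from the SMILES: 13 C, 1 Cl, 1 N, 2 O.
Implicit hydrogens by atom environment:
  4 × C (aromatic): no H
  3 × C: 1 H each → 3
  2 × C: 2 H each → 4
  2 × C (aromatic): 1 H each → 2
  2 × O: no H
  1 × C: 3 H
  1 × C: no H
  1 × Cl: no H
  1 × N: no H
  Total hydrogens = 12.
Molecular formula: C13H12ClNO2

C13H12ClNO2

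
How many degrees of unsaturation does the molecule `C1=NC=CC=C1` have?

Molecular formula from the SMILES: C5H5N.
DoU = (2C + 2 + N − H − X)/2 = (2·5 + 2 + 1 − 5 − 0)/2 = 8/2 = 4.
(Structurally: 1 ring(s) + 3 π bond(s) = 4.)

4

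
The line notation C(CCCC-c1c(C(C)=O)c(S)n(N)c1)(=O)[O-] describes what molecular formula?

C11H15N2O3S-

Heavy atoms from the SMILES: 11 C, 2 N, 3 O, 1 S.
Implicit hydrogens by atom environment:
  4 × C: 2 H each → 8
  3 × C (aromatic): no H
  2 × C: no H
  2 × O: no H
  1 × C: 3 H
  1 × C (aromatic): 1 H
  1 × N: 2 H
  1 × N (aromatic): no H
  1 × O (charge -1): no H
  1 × S: 1 H
  Total hydrogens = 15.
Net charge -1.
Molecular formula: C11H15N2O3S-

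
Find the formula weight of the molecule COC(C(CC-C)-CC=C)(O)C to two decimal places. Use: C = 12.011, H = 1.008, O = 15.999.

Molecular formula: C10H20O2.
M = 10×12.011 + 20×1.008 + 2×15.999 = 172.27 g/mol.

172.27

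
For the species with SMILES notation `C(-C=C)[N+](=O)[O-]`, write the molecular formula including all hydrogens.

Heavy atoms from the SMILES: 3 C, 1 N, 2 O.
Implicit hydrogens by atom environment:
  2 × C: 2 H each → 4
  1 × C: 1 H
  1 × N (charge +1): no H
  1 × O: no H
  1 × O (charge -1): no H
  Total hydrogens = 5.
Molecular formula: C3H5NO2

C3H5NO2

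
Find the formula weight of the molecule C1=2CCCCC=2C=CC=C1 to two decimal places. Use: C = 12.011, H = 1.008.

132.21

Molecular formula: C10H12.
M = 10×12.011 + 12×1.008 = 132.21 g/mol.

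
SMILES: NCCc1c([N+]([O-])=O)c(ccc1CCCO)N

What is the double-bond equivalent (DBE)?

Molecular formula from the SMILES: C11H17N3O3.
DoU = (2C + 2 + N − H − X)/2 = (2·11 + 2 + 3 − 17 − 0)/2 = 10/2 = 5.
(Structurally: 1 ring(s) + 4 π bond(s) = 5.)

5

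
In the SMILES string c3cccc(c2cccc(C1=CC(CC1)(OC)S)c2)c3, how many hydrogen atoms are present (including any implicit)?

Hydrogens are implicit in SMILES; fill each atom to its normal valence:
  9 × C (aromatic): 1 H each → 9
  3 × C (aromatic): no H
  2 × C: 2 H each → 4
  2 × C: no H
  1 × C: 3 H
  1 × C: 1 H
  1 × O: no H
  1 × S: 1 H
  Total hydrogens = 18.

18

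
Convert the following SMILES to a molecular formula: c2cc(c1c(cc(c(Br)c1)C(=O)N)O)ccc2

Heavy atoms from the SMILES: 1 Br, 13 C, 1 N, 2 O.
Implicit hydrogens by atom environment:
  7 × C (aromatic): 1 H each → 7
  5 × C (aromatic): no H
  1 × Br: no H
  1 × C: no H
  1 × N: 2 H
  1 × O: 1 H
  1 × O: no H
  Total hydrogens = 10.
Molecular formula: C13H10BrNO2

C13H10BrNO2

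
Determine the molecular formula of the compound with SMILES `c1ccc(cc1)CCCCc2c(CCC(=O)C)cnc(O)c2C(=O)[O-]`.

C20H22NO4-

Heavy atoms from the SMILES: 20 C, 1 N, 4 O.
Implicit hydrogens by atom environment:
  6 × C: 2 H each → 12
  6 × C (aromatic): 1 H each → 6
  5 × C (aromatic): no H
  2 × C: no H
  2 × O: no H
  1 × C: 3 H
  1 × N (aromatic): no H
  1 × O: 1 H
  1 × O (charge -1): no H
  Total hydrogens = 22.
Net charge -1.
Molecular formula: C20H22NO4-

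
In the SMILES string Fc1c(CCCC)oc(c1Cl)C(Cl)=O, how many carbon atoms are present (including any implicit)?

9

The symbol for carbon appears 9 times in the SMILES. Lowercase c denotes aromatic carbon and counts toward C.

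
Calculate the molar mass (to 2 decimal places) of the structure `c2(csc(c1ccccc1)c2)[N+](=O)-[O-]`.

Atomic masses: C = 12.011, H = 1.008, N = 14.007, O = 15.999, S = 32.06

205.23

Molecular formula: C10H7NO2S.
M = 10×12.011 + 7×1.008 + 1×14.007 + 2×15.999 + 1×32.06 = 205.23 g/mol.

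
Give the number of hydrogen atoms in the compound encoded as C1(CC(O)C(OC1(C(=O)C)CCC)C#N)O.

Hydrogens are implicit in SMILES; fill each atom to its normal valence:
  3 × C: 2 H each → 6
  3 × C: 1 H each → 3
  3 × C: no H
  2 × C: 3 H each → 6
  2 × O: 1 H each → 2
  2 × O: no H
  1 × N: no H
  Total hydrogens = 17.

17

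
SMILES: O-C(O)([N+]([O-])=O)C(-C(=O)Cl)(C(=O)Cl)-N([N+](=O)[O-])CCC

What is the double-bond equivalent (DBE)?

4

Molecular formula from the SMILES: C7H9Cl2N3O8.
DoU = (2C + 2 + N − H − X)/2 = (2·7 + 2 + 3 − 9 − 2)/2 = 8/2 = 4.
(Structurally: 0 ring(s) + 4 π bond(s) = 4.)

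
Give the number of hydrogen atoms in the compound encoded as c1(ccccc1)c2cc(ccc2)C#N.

9

Hydrogens are implicit in SMILES; fill each atom to its normal valence:
  9 × C (aromatic): 1 H each → 9
  3 × C (aromatic): no H
  1 × C: no H
  1 × N: no H
  Total hydrogens = 9.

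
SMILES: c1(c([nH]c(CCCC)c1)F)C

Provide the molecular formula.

Heavy atoms from the SMILES: 9 C, 1 F, 1 N.
Implicit hydrogens by atom environment:
  3 × C: 2 H each → 6
  3 × C (aromatic): no H
  2 × C: 3 H each → 6
  1 × C (aromatic): 1 H
  1 × F: no H
  1 × N (aromatic): 1 H
  Total hydrogens = 14.
Molecular formula: C9H14FN

C9H14FN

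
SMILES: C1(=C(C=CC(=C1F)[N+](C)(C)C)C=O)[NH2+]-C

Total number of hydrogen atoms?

17

Hydrogens are implicit in SMILES; fill each atom to its normal valence:
  4 × C: 3 H each → 12
  4 × C (aromatic): no H
  2 × C (aromatic): 1 H each → 2
  1 × C: 1 H
  1 × F: no H
  1 × N (charge +1): 2 H
  1 × N (charge +1): no H
  1 × O: no H
  Total hydrogens = 17.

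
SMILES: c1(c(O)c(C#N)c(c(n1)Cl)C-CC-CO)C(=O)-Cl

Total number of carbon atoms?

11

The symbol for carbon appears 11 times in the SMILES. Lowercase c denotes aromatic carbon and counts toward C.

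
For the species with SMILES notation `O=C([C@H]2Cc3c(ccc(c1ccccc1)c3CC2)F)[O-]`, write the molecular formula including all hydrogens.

Heavy atoms from the SMILES: 17 C, 1 F, 2 O.
Implicit hydrogens by atom environment:
  7 × C (aromatic): 1 H each → 7
  5 × C (aromatic): no H
  3 × C: 2 H each → 6
  1 × C: 1 H
  1 × C: no H
  1 × F: no H
  1 × O: no H
  1 × O (charge -1): no H
  Total hydrogens = 14.
Net charge -1.
Molecular formula: C17H14FO2-

C17H14FO2-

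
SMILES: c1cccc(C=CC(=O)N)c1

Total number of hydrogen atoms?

9

Hydrogens are implicit in SMILES; fill each atom to its normal valence:
  5 × C (aromatic): 1 H each → 5
  2 × C: 1 H each → 2
  1 × C (aromatic): no H
  1 × C: no H
  1 × N: 2 H
  1 × O: no H
  Total hydrogens = 9.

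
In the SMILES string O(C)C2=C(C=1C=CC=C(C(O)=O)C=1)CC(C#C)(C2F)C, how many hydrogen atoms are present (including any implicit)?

15

Hydrogens are implicit in SMILES; fill each atom to its normal valence:
  5 × C: no H
  4 × C (aromatic): 1 H each → 4
  2 × C: 3 H each → 6
  2 × C: 1 H each → 2
  2 × C (aromatic): no H
  2 × O: no H
  1 × C: 2 H
  1 × F: no H
  1 × O: 1 H
  Total hydrogens = 15.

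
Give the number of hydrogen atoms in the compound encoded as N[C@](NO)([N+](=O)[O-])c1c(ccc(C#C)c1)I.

Hydrogens are implicit in SMILES; fill each atom to its normal valence:
  3 × C (aromatic): 1 H each → 3
  3 × C (aromatic): no H
  2 × C: no H
  1 × C: 1 H
  1 × I: no H
  1 × N: 2 H
  1 × N: 1 H
  1 × N (charge +1): no H
  1 × O: 1 H
  1 × O: no H
  1 × O (charge -1): no H
  Total hydrogens = 8.

8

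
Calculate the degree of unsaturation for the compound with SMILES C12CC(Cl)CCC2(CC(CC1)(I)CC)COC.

Molecular formula from the SMILES: C14H24ClIO.
DoU = (2C + 2 + N − H − X)/2 = (2·14 + 2 + 0 − 24 − 2)/2 = 4/2 = 2.
(Structurally: 2 ring(s) + 0 π bond(s) = 2.)

2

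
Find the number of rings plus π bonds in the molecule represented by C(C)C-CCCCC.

0

Molecular formula from the SMILES: C8H18.
DoU = (2C + 2 + N − H − X)/2 = (2·8 + 2 + 0 − 18 − 0)/2 = 0/2 = 0.
(Structurally: 0 ring(s) + 0 π bond(s) = 0.)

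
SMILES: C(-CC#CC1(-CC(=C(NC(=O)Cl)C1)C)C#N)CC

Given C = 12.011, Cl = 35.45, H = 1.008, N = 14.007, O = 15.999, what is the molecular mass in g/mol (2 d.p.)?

Molecular formula: C14H17ClN2O.
M = 14×12.011 + 1×35.45 + 17×1.008 + 2×14.007 + 1×15.999 = 264.75 g/mol.

264.75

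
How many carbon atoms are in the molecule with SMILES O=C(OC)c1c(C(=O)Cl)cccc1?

The symbol for carbon appears 9 times in the SMILES. Lowercase c denotes aromatic carbon and counts toward C.

9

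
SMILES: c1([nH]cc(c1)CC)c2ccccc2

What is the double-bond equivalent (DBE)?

7

Molecular formula from the SMILES: C12H13N.
DoU = (2C + 2 + N − H − X)/2 = (2·12 + 2 + 1 − 13 − 0)/2 = 14/2 = 7.
(Structurally: 2 ring(s) + 5 π bond(s) = 7.)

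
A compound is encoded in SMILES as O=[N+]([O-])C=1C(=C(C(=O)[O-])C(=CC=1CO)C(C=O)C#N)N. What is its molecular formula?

C11H8N3O6-

Heavy atoms from the SMILES: 11 C, 3 N, 6 O.
Implicit hydrogens by atom environment:
  5 × C (aromatic): no H
  3 × O: no H
  2 × C: 1 H each → 2
  2 × C: no H
  2 × O (charge -1): no H
  1 × C: 2 H
  1 × C (aromatic): 1 H
  1 × N: 2 H
  1 × N (charge +1): no H
  1 × N: no H
  1 × O: 1 H
  Total hydrogens = 8.
Net charge -1.
Molecular formula: C11H8N3O6-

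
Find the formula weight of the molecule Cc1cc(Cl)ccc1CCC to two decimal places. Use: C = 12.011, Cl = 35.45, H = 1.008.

168.66

Molecular formula: C10H13Cl.
M = 10×12.011 + 1×35.45 + 13×1.008 = 168.66 g/mol.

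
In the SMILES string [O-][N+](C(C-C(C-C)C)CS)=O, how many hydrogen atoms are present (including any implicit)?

Hydrogens are implicit in SMILES; fill each atom to its normal valence:
  3 × C: 2 H each → 6
  2 × C: 3 H each → 6
  2 × C: 1 H each → 2
  1 × N (charge +1): no H
  1 × O: no H
  1 × O (charge -1): no H
  1 × S: 1 H
  Total hydrogens = 15.

15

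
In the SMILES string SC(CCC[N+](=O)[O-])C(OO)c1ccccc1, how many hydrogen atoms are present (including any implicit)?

15

Hydrogens are implicit in SMILES; fill each atom to its normal valence:
  5 × C (aromatic): 1 H each → 5
  3 × C: 2 H each → 6
  2 × C: 1 H each → 2
  2 × O: no H
  1 × C (aromatic): no H
  1 × N (charge +1): no H
  1 × O: 1 H
  1 × O (charge -1): no H
  1 × S: 1 H
  Total hydrogens = 15.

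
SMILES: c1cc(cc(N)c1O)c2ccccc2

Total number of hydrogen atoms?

Hydrogens are implicit in SMILES; fill each atom to its normal valence:
  8 × C (aromatic): 1 H each → 8
  4 × C (aromatic): no H
  1 × N: 2 H
  1 × O: 1 H
  Total hydrogens = 11.

11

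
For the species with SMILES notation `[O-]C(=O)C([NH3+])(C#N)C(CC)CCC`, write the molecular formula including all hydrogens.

C9H16N2O2

Heavy atoms from the SMILES: 9 C, 2 N, 2 O.
Implicit hydrogens by atom environment:
  3 × C: 2 H each → 6
  3 × C: no H
  2 × C: 3 H each → 6
  1 × C: 1 H
  1 × N (charge +1): 3 H
  1 × N: no H
  1 × O: no H
  1 × O (charge -1): no H
  Total hydrogens = 16.
Molecular formula: C9H16N2O2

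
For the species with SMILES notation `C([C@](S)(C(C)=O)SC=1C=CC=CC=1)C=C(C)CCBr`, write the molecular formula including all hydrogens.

C15H19BrOS2

Heavy atoms from the SMILES: 1 Br, 15 C, 1 O, 2 S.
Implicit hydrogens by atom environment:
  5 × C (aromatic): 1 H each → 5
  3 × C: 2 H each → 6
  3 × C: no H
  2 × C: 3 H each → 6
  1 × Br: no H
  1 × C: 1 H
  1 × C (aromatic): no H
  1 × O: no H
  1 × S: 1 H
  1 × S: no H
  Total hydrogens = 19.
Molecular formula: C15H19BrOS2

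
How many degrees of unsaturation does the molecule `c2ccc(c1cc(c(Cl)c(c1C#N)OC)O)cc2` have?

10

Molecular formula from the SMILES: C14H10ClNO2.
DoU = (2C + 2 + N − H − X)/2 = (2·14 + 2 + 1 − 10 − 1)/2 = 20/2 = 10.
(Structurally: 2 ring(s) + 8 π bond(s) = 10.)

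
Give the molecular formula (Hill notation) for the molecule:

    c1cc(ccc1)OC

C7H8O

Heavy atoms from the SMILES: 7 C, 1 O.
Implicit hydrogens by atom environment:
  5 × C (aromatic): 1 H each → 5
  1 × C: 3 H
  1 × C (aromatic): no H
  1 × O: no H
  Total hydrogens = 8.
Molecular formula: C7H8O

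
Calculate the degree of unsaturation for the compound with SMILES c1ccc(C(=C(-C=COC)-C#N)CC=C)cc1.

Molecular formula from the SMILES: C15H15NO.
DoU = (2C + 2 + N − H − X)/2 = (2·15 + 2 + 1 − 15 − 0)/2 = 18/2 = 9.
(Structurally: 1 ring(s) + 8 π bond(s) = 9.)

9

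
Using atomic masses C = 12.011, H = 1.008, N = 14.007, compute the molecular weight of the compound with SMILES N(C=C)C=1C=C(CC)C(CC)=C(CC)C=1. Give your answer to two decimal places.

Molecular formula: C14H21N.
M = 14×12.011 + 21×1.008 + 1×14.007 = 203.33 g/mol.

203.33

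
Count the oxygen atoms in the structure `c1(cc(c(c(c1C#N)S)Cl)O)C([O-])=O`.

3

The symbol for oxygen appears 3 times in the SMILES.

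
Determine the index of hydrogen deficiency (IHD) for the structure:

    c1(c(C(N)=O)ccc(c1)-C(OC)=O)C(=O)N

Molecular formula from the SMILES: C10H10N2O4.
DoU = (2C + 2 + N − H − X)/2 = (2·10 + 2 + 2 − 10 − 0)/2 = 14/2 = 7.
(Structurally: 1 ring(s) + 6 π bond(s) = 7.)

7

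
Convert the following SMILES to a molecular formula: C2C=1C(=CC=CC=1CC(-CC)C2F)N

C12H16FN

Heavy atoms from the SMILES: 12 C, 1 F, 1 N.
Implicit hydrogens by atom environment:
  3 × C: 2 H each → 6
  3 × C (aromatic): 1 H each → 3
  3 × C (aromatic): no H
  2 × C: 1 H each → 2
  1 × C: 3 H
  1 × F: no H
  1 × N: 2 H
  Total hydrogens = 16.
Molecular formula: C12H16FN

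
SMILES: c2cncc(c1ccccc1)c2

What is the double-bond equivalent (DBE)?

8

Molecular formula from the SMILES: C11H9N.
DoU = (2C + 2 + N − H − X)/2 = (2·11 + 2 + 1 − 9 − 0)/2 = 16/2 = 8.
(Structurally: 2 ring(s) + 6 π bond(s) = 8.)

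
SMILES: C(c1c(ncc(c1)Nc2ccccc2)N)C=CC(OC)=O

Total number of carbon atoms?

16

The symbol for carbon appears 16 times in the SMILES. Lowercase c denotes aromatic carbon and counts toward C.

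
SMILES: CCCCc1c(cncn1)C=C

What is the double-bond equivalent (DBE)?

Molecular formula from the SMILES: C10H14N2.
DoU = (2C + 2 + N − H − X)/2 = (2·10 + 2 + 2 − 14 − 0)/2 = 10/2 = 5.
(Structurally: 1 ring(s) + 4 π bond(s) = 5.)

5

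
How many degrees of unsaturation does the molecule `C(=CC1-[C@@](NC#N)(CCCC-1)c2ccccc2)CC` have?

Molecular formula from the SMILES: C17H22N2.
DoU = (2C + 2 + N − H − X)/2 = (2·17 + 2 + 2 − 22 − 0)/2 = 16/2 = 8.
(Structurally: 2 ring(s) + 6 π bond(s) = 8.)

8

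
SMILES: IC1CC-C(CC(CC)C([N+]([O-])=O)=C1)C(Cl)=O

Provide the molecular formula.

C11H15ClINO3

Heavy atoms from the SMILES: 11 C, 1 Cl, 1 I, 1 N, 3 O.
Implicit hydrogens by atom environment:
  4 × C: 2 H each → 8
  4 × C: 1 H each → 4
  2 × C: no H
  2 × O: no H
  1 × C: 3 H
  1 × Cl: no H
  1 × I: no H
  1 × N (charge +1): no H
  1 × O (charge -1): no H
  Total hydrogens = 15.
Molecular formula: C11H15ClINO3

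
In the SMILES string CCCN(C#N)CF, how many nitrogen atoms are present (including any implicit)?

The symbol for nitrogen appears 2 times in the SMILES.

2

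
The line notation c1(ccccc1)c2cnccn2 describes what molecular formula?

C10H8N2

Heavy atoms from the SMILES: 10 C, 2 N.
Implicit hydrogens by atom environment:
  8 × C (aromatic): 1 H each → 8
  2 × C (aromatic): no H
  2 × N (aromatic): no H
  Total hydrogens = 8.
Molecular formula: C10H8N2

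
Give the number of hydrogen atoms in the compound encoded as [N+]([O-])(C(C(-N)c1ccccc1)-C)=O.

12

Hydrogens are implicit in SMILES; fill each atom to its normal valence:
  5 × C (aromatic): 1 H each → 5
  2 × C: 1 H each → 2
  1 × C: 3 H
  1 × C (aromatic): no H
  1 × N: 2 H
  1 × N (charge +1): no H
  1 × O: no H
  1 × O (charge -1): no H
  Total hydrogens = 12.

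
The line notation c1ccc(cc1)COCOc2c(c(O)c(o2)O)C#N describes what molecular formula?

Heavy atoms from the SMILES: 13 C, 1 N, 5 O.
Implicit hydrogens by atom environment:
  5 × C (aromatic): 1 H each → 5
  5 × C (aromatic): no H
  2 × C: 2 H each → 4
  2 × O: 1 H each → 2
  2 × O: no H
  1 × C: no H
  1 × N: no H
  1 × O (aromatic): no H
  Total hydrogens = 11.
Molecular formula: C13H11NO5

C13H11NO5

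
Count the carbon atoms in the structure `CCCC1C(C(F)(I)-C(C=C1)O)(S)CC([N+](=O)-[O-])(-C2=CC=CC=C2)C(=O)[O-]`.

The symbol for carbon appears 18 times in the SMILES.

18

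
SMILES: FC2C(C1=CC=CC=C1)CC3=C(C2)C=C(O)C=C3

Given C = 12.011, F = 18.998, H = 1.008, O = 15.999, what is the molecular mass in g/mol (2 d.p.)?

Molecular formula: C16H15FO.
M = 16×12.011 + 1×18.998 + 15×1.008 + 1×15.999 = 242.29 g/mol.

242.29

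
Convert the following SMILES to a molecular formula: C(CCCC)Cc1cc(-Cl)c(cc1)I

C12H16ClI

Heavy atoms from the SMILES: 12 C, 1 Cl, 1 I.
Implicit hydrogens by atom environment:
  5 × C: 2 H each → 10
  3 × C (aromatic): 1 H each → 3
  3 × C (aromatic): no H
  1 × C: 3 H
  1 × Cl: no H
  1 × I: no H
  Total hydrogens = 16.
Molecular formula: C12H16ClI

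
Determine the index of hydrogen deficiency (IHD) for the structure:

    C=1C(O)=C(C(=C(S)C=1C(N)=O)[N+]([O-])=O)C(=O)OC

Molecular formula from the SMILES: C9H8N2O6S.
DoU = (2C + 2 + N − H − X)/2 = (2·9 + 2 + 2 − 8 − 0)/2 = 14/2 = 7.
(Structurally: 1 ring(s) + 6 π bond(s) = 7.)

7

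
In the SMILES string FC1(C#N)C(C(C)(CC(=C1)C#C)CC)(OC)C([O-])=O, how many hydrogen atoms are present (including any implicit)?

Hydrogens are implicit in SMILES; fill each atom to its normal valence:
  7 × C: no H
  3 × C: 3 H each → 9
  2 × C: 2 H each → 4
  2 × C: 1 H each → 2
  2 × O: no H
  1 × F: no H
  1 × N: no H
  1 × O (charge -1): no H
  Total hydrogens = 15.

15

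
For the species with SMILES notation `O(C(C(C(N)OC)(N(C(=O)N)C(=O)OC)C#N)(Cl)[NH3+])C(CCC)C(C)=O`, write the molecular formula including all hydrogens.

C14H25ClN5O6+

Heavy atoms from the SMILES: 14 C, 1 Cl, 5 N, 6 O.
Implicit hydrogens by atom environment:
  6 × C: no H
  6 × O: no H
  4 × C: 3 H each → 12
  2 × C: 2 H each → 4
  2 × C: 1 H each → 2
  2 × N: 2 H each → 4
  2 × N: no H
  1 × Cl: no H
  1 × N (charge +1): 3 H
  Total hydrogens = 25.
Net charge +1.
Molecular formula: C14H25ClN5O6+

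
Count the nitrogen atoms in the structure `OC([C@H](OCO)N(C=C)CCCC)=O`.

1

The symbol for nitrogen appears 1 time in the SMILES.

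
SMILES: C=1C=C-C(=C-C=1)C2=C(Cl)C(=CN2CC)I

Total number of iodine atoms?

1

The symbol for iodine appears 1 time in the SMILES.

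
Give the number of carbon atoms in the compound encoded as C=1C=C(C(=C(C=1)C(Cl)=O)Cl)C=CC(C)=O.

11

The symbol for carbon appears 11 times in the SMILES. (Cl is a single chlorine, not C + l.)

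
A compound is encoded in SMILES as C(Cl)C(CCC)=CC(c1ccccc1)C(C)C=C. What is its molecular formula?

C17H23Cl

Heavy atoms from the SMILES: 17 C, 1 Cl.
Implicit hydrogens by atom environment:
  5 × C (aromatic): 1 H each → 5
  4 × C: 2 H each → 8
  4 × C: 1 H each → 4
  2 × C: 3 H each → 6
  1 × C: no H
  1 × C (aromatic): no H
  1 × Cl: no H
  Total hydrogens = 23.
Molecular formula: C17H23Cl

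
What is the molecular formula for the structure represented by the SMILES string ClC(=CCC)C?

Heavy atoms from the SMILES: 5 C, 1 Cl.
Implicit hydrogens by atom environment:
  2 × C: 3 H each → 6
  1 × C: 2 H
  1 × C: 1 H
  1 × C: no H
  1 × Cl: no H
  Total hydrogens = 9.
Molecular formula: C5H9Cl

C5H9Cl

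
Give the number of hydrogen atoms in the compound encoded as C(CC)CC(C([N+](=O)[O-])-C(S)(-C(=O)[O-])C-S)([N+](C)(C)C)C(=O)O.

24

Hydrogens are implicit in SMILES; fill each atom to its normal valence:
  4 × C: 3 H each → 12
  4 × C: 2 H each → 8
  4 × C: no H
  3 × O: no H
  2 × N (charge +1): no H
  2 × O (charge -1): no H
  2 × S: 1 H each → 2
  1 × C: 1 H
  1 × O: 1 H
  Total hydrogens = 24.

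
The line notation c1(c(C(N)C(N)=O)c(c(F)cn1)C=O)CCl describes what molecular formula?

Heavy atoms from the SMILES: 9 C, 1 Cl, 1 F, 3 N, 2 O.
Implicit hydrogens by atom environment:
  4 × C (aromatic): no H
  2 × C: 1 H each → 2
  2 × N: 2 H each → 4
  2 × O: no H
  1 × C: 2 H
  1 × C (aromatic): 1 H
  1 × C: no H
  1 × Cl: no H
  1 × F: no H
  1 × N (aromatic): no H
  Total hydrogens = 9.
Molecular formula: C9H9ClFN3O2

C9H9ClFN3O2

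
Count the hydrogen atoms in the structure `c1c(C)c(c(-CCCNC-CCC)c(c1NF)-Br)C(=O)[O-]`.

21

Hydrogens are implicit in SMILES; fill each atom to its normal valence:
  6 × C: 2 H each → 12
  5 × C (aromatic): no H
  2 × C: 3 H each → 6
  2 × N: 1 H each → 2
  1 × Br: no H
  1 × C (aromatic): 1 H
  1 × C: no H
  1 × F: no H
  1 × O: no H
  1 × O (charge -1): no H
  Total hydrogens = 21.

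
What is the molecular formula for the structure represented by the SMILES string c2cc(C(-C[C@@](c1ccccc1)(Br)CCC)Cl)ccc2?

Heavy atoms from the SMILES: 1 Br, 18 C, 1 Cl.
Implicit hydrogens by atom environment:
  10 × C (aromatic): 1 H each → 10
  3 × C: 2 H each → 6
  2 × C (aromatic): no H
  1 × Br: no H
  1 × C: 3 H
  1 × C: 1 H
  1 × C: no H
  1 × Cl: no H
  Total hydrogens = 20.
Molecular formula: C18H20BrCl

C18H20BrCl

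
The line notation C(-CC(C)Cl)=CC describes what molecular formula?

C6H11Cl

Heavy atoms from the SMILES: 6 C, 1 Cl.
Implicit hydrogens by atom environment:
  3 × C: 1 H each → 3
  2 × C: 3 H each → 6
  1 × C: 2 H
  1 × Cl: no H
  Total hydrogens = 11.
Molecular formula: C6H11Cl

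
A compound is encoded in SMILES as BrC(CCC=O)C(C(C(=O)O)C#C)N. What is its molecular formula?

Heavy atoms from the SMILES: 1 Br, 9 C, 1 N, 3 O.
Implicit hydrogens by atom environment:
  5 × C: 1 H each → 5
  2 × C: 2 H each → 4
  2 × C: no H
  2 × O: no H
  1 × Br: no H
  1 × N: 2 H
  1 × O: 1 H
  Total hydrogens = 12.
Molecular formula: C9H12BrNO3

C9H12BrNO3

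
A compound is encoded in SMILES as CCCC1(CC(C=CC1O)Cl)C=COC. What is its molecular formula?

Heavy atoms from the SMILES: 12 C, 1 Cl, 2 O.
Implicit hydrogens by atom environment:
  6 × C: 1 H each → 6
  3 × C: 2 H each → 6
  2 × C: 3 H each → 6
  1 × C: no H
  1 × Cl: no H
  1 × O: 1 H
  1 × O: no H
  Total hydrogens = 19.
Molecular formula: C12H19ClO2

C12H19ClO2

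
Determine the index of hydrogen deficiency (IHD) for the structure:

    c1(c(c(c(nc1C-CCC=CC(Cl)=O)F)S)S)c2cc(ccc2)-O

Molecular formula from the SMILES: C17H15ClFNO2S2.
DoU = (2C + 2 + N − H − X)/2 = (2·17 + 2 + 1 − 15 − 2)/2 = 20/2 = 10.
(Structurally: 2 ring(s) + 8 π bond(s) = 10.)

10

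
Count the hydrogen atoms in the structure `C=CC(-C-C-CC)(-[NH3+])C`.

Hydrogens are implicit in SMILES; fill each atom to its normal valence:
  4 × C: 2 H each → 8
  2 × C: 3 H each → 6
  1 × C: 1 H
  1 × C: no H
  1 × N (charge +1): 3 H
  Total hydrogens = 18.

18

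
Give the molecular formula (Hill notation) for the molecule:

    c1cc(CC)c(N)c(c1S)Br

Heavy atoms from the SMILES: 1 Br, 8 C, 1 N, 1 S.
Implicit hydrogens by atom environment:
  4 × C (aromatic): no H
  2 × C (aromatic): 1 H each → 2
  1 × Br: no H
  1 × C: 3 H
  1 × C: 2 H
  1 × N: 2 H
  1 × S: 1 H
  Total hydrogens = 10.
Molecular formula: C8H10BrNS

C8H10BrNS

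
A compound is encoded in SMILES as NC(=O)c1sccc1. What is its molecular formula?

Heavy atoms from the SMILES: 5 C, 1 N, 1 O, 1 S.
Implicit hydrogens by atom environment:
  3 × C (aromatic): 1 H each → 3
  1 × C (aromatic): no H
  1 × C: no H
  1 × N: 2 H
  1 × O: no H
  1 × S (aromatic): no H
  Total hydrogens = 5.
Molecular formula: C5H5NOS

C5H5NOS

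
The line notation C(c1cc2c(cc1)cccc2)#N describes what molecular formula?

Heavy atoms from the SMILES: 11 C, 1 N.
Implicit hydrogens by atom environment:
  7 × C (aromatic): 1 H each → 7
  3 × C (aromatic): no H
  1 × C: no H
  1 × N: no H
  Total hydrogens = 7.
Molecular formula: C11H7N

C11H7N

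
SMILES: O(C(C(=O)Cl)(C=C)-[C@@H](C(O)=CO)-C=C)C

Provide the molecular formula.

C10H13ClO4

Heavy atoms from the SMILES: 10 C, 1 Cl, 4 O.
Implicit hydrogens by atom environment:
  4 × C: 1 H each → 4
  3 × C: no H
  2 × C: 2 H each → 4
  2 × O: 1 H each → 2
  2 × O: no H
  1 × C: 3 H
  1 × Cl: no H
  Total hydrogens = 13.
Molecular formula: C10H13ClO4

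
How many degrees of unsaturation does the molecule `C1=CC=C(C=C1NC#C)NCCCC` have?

6

Molecular formula from the SMILES: C12H16N2.
DoU = (2C + 2 + N − H − X)/2 = (2·12 + 2 + 2 − 16 − 0)/2 = 12/2 = 6.
(Structurally: 1 ring(s) + 5 π bond(s) = 6.)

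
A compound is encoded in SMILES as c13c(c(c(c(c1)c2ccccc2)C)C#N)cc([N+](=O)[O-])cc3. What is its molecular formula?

C18H12N2O2

Heavy atoms from the SMILES: 18 C, 2 N, 2 O.
Implicit hydrogens by atom environment:
  9 × C (aromatic): 1 H each → 9
  7 × C (aromatic): no H
  1 × C: 3 H
  1 × C: no H
  1 × N: no H
  1 × N (charge +1): no H
  1 × O: no H
  1 × O (charge -1): no H
  Total hydrogens = 12.
Molecular formula: C18H12N2O2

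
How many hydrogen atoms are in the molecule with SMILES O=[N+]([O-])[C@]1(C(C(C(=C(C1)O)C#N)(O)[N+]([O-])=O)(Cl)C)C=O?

8

Hydrogens are implicit in SMILES; fill each atom to its normal valence:
  6 × C: no H
  3 × O: no H
  2 × N (charge +1): no H
  2 × O: 1 H each → 2
  2 × O (charge -1): no H
  1 × C: 3 H
  1 × C: 2 H
  1 × C: 1 H
  1 × Cl: no H
  1 × N: no H
  Total hydrogens = 8.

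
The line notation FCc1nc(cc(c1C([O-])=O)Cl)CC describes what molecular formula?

Heavy atoms from the SMILES: 9 C, 1 Cl, 1 F, 1 N, 2 O.
Implicit hydrogens by atom environment:
  4 × C (aromatic): no H
  2 × C: 2 H each → 4
  1 × C: 3 H
  1 × C (aromatic): 1 H
  1 × C: no H
  1 × Cl: no H
  1 × F: no H
  1 × N (aromatic): no H
  1 × O: no H
  1 × O (charge -1): no H
  Total hydrogens = 8.
Net charge -1.
Molecular formula: C9H8ClFNO2-

C9H8ClFNO2-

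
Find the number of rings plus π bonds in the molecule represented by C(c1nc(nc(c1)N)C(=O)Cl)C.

Molecular formula from the SMILES: C7H8ClN3O.
DoU = (2C + 2 + N − H − X)/2 = (2·7 + 2 + 3 − 8 − 1)/2 = 10/2 = 5.
(Structurally: 1 ring(s) + 4 π bond(s) = 5.)

5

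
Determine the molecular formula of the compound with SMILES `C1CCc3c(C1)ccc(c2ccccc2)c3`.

Heavy atoms from the SMILES: 16 C.
Implicit hydrogens by atom environment:
  8 × C (aromatic): 1 H each → 8
  4 × C: 2 H each → 8
  4 × C (aromatic): no H
  Total hydrogens = 16.
Molecular formula: C16H16

C16H16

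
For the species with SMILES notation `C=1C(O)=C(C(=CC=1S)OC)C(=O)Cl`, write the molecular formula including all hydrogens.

Heavy atoms from the SMILES: 8 C, 1 Cl, 3 O, 1 S.
Implicit hydrogens by atom environment:
  4 × C (aromatic): no H
  2 × C (aromatic): 1 H each → 2
  2 × O: no H
  1 × C: 3 H
  1 × C: no H
  1 × Cl: no H
  1 × O: 1 H
  1 × S: 1 H
  Total hydrogens = 7.
Molecular formula: C8H7ClO3S

C8H7ClO3S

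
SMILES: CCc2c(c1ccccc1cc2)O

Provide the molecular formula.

C12H12O

Heavy atoms from the SMILES: 12 C, 1 O.
Implicit hydrogens by atom environment:
  6 × C (aromatic): 1 H each → 6
  4 × C (aromatic): no H
  1 × C: 3 H
  1 × C: 2 H
  1 × O: 1 H
  Total hydrogens = 12.
Molecular formula: C12H12O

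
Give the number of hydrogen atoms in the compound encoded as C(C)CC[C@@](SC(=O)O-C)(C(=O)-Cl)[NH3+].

Hydrogens are implicit in SMILES; fill each atom to its normal valence:
  3 × C: 2 H each → 6
  3 × C: no H
  3 × O: no H
  2 × C: 3 H each → 6
  1 × Cl: no H
  1 × N (charge +1): 3 H
  1 × S: no H
  Total hydrogens = 15.

15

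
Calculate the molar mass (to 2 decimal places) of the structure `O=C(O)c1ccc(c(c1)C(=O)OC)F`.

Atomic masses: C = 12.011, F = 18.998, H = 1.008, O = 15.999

198.15

Molecular formula: C9H7FO4.
M = 9×12.011 + 1×18.998 + 7×1.008 + 4×15.999 = 198.15 g/mol.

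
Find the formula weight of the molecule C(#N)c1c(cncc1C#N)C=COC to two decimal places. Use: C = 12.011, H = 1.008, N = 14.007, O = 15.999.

185.19

Molecular formula: C10H7N3O.
M = 10×12.011 + 7×1.008 + 3×14.007 + 1×15.999 = 185.19 g/mol.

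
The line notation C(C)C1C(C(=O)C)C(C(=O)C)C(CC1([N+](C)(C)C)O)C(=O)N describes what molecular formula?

Heavy atoms from the SMILES: 16 C, 2 N, 4 O.
Implicit hydrogens by atom environment:
  6 × C: 3 H each → 18
  4 × C: 1 H each → 4
  4 × C: no H
  3 × O: no H
  2 × C: 2 H each → 4
  1 × N: 2 H
  1 × N (charge +1): no H
  1 × O: 1 H
  Total hydrogens = 29.
Net charge +1.
Molecular formula: C16H29N2O4+

C16H29N2O4+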